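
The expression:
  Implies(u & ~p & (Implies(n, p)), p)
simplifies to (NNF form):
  n | p | ~u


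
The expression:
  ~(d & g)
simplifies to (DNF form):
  ~d | ~g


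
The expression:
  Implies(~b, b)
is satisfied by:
  {b: True}


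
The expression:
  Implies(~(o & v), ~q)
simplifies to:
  ~q | (o & v)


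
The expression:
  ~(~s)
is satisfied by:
  {s: True}


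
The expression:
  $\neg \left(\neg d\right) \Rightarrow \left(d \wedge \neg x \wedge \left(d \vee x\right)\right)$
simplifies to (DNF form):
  $\neg d \vee \neg x$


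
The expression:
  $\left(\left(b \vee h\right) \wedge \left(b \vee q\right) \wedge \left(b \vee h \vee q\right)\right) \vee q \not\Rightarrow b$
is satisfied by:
  {b: True, q: True}
  {b: True, q: False}
  {q: True, b: False}


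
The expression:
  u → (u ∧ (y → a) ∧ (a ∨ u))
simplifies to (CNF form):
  a ∨ ¬u ∨ ¬y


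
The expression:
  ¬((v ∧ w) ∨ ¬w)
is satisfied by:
  {w: True, v: False}


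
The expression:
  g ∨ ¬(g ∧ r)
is always true.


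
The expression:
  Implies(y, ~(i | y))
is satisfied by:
  {y: False}


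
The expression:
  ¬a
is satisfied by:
  {a: False}


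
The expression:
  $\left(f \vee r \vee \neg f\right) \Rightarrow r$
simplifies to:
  $r$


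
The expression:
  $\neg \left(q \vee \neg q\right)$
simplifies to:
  $\text{False}$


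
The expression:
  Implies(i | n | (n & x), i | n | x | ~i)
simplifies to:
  True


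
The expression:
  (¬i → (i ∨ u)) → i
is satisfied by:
  {i: True, u: False}
  {u: False, i: False}
  {u: True, i: True}


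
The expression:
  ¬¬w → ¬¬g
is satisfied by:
  {g: True, w: False}
  {w: False, g: False}
  {w: True, g: True}


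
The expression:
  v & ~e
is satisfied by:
  {v: True, e: False}


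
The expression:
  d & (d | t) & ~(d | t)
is never true.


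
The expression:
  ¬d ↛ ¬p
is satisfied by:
  {p: True, d: False}


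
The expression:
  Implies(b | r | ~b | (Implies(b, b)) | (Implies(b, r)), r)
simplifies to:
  r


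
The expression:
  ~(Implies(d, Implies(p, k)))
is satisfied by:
  {p: True, d: True, k: False}


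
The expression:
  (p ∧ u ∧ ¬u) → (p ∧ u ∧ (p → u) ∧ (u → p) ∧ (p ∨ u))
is always true.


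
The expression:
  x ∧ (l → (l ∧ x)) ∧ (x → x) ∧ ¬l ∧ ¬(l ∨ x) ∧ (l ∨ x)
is never true.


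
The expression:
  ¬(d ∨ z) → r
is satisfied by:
  {r: True, d: True, z: True}
  {r: True, d: True, z: False}
  {r: True, z: True, d: False}
  {r: True, z: False, d: False}
  {d: True, z: True, r: False}
  {d: True, z: False, r: False}
  {z: True, d: False, r: False}


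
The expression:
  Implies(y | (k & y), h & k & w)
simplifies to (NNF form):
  ~y | (h & k & w)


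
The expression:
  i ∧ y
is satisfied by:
  {i: True, y: True}


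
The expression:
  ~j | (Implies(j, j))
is always true.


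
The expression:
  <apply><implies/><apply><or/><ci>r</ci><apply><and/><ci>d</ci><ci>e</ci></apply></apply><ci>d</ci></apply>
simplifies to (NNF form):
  <apply><or/><ci>d</ci><apply><not/><ci>r</ci></apply></apply>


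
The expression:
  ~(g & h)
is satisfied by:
  {h: False, g: False}
  {g: True, h: False}
  {h: True, g: False}


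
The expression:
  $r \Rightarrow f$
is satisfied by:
  {f: True, r: False}
  {r: False, f: False}
  {r: True, f: True}


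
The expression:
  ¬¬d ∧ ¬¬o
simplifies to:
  d ∧ o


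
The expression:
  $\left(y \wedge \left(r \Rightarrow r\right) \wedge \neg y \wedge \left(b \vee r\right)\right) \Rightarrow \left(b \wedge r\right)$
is always true.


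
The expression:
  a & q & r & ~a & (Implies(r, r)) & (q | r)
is never true.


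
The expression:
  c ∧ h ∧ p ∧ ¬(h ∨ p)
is never true.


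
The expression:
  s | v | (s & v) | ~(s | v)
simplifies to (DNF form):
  True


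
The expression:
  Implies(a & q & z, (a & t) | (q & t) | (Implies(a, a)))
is always true.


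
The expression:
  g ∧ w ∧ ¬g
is never true.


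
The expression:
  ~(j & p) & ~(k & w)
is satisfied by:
  {j: False, p: False, w: False, k: False}
  {k: True, j: False, p: False, w: False}
  {w: True, j: False, p: False, k: False}
  {p: True, k: False, j: False, w: False}
  {k: True, p: True, j: False, w: False}
  {w: True, p: True, k: False, j: False}
  {j: True, w: False, p: False, k: False}
  {k: True, j: True, w: False, p: False}
  {w: True, j: True, k: False, p: False}


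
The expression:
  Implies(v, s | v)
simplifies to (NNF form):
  True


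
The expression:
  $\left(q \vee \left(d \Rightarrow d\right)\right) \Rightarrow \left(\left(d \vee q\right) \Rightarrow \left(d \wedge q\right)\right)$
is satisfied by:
  {d: False, q: False}
  {q: True, d: True}


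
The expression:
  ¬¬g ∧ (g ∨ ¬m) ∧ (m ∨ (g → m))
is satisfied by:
  {m: True, g: True}


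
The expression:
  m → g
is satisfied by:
  {g: True, m: False}
  {m: False, g: False}
  {m: True, g: True}


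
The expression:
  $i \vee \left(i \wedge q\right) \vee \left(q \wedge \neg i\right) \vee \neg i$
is always true.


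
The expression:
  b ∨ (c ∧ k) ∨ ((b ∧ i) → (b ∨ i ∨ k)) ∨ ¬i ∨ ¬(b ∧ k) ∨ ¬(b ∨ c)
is always true.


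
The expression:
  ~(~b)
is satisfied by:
  {b: True}


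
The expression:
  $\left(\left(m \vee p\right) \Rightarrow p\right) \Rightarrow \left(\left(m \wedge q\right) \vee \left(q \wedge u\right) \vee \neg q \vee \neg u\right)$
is always true.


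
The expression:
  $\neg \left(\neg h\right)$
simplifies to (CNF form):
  $h$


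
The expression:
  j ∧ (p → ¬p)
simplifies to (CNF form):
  j ∧ ¬p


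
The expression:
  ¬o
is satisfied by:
  {o: False}


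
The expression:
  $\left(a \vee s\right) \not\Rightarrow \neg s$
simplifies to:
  $s$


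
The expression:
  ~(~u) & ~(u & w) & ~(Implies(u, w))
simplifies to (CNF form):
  u & ~w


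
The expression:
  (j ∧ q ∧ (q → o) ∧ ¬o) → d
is always true.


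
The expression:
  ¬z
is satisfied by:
  {z: False}


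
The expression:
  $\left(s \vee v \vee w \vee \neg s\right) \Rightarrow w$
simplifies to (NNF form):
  $w$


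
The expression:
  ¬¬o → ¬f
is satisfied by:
  {o: False, f: False}
  {f: True, o: False}
  {o: True, f: False}


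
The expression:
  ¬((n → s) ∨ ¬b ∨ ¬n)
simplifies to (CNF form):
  b ∧ n ∧ ¬s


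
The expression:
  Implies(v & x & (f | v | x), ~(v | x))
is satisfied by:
  {v: False, x: False}
  {x: True, v: False}
  {v: True, x: False}


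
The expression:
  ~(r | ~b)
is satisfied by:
  {b: True, r: False}


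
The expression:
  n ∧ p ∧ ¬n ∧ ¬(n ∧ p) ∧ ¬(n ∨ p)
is never true.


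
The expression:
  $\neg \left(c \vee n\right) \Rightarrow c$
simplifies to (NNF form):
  $c \vee n$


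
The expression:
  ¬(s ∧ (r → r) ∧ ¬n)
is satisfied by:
  {n: True, s: False}
  {s: False, n: False}
  {s: True, n: True}


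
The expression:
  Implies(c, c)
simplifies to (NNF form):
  True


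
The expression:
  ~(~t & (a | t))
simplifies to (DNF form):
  t | ~a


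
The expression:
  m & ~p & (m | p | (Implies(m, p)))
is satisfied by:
  {m: True, p: False}


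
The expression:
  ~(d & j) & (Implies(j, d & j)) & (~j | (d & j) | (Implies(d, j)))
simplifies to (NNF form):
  ~j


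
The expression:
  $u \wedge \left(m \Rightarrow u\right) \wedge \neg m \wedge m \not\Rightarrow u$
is never true.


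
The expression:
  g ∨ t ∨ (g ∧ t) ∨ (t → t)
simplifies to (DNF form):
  True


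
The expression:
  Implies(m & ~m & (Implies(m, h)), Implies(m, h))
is always true.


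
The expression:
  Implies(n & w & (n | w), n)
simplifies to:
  True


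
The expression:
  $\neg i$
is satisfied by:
  {i: False}


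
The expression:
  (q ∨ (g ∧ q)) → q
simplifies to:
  True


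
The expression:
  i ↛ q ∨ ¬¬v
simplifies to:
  v ∨ (i ∧ ¬q)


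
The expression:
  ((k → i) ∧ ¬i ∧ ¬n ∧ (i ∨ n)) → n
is always true.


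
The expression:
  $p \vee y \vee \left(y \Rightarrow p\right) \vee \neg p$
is always true.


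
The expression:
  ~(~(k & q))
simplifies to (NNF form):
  k & q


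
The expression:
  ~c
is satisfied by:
  {c: False}


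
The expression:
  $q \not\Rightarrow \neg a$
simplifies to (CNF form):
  $a \wedge q$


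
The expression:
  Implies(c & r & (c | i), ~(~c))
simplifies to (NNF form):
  True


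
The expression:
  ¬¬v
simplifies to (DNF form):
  v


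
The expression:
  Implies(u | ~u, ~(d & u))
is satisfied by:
  {u: False, d: False}
  {d: True, u: False}
  {u: True, d: False}


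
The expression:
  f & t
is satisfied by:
  {t: True, f: True}


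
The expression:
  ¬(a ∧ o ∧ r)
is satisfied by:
  {o: False, a: False, r: False}
  {r: True, o: False, a: False}
  {a: True, o: False, r: False}
  {r: True, a: True, o: False}
  {o: True, r: False, a: False}
  {r: True, o: True, a: False}
  {a: True, o: True, r: False}


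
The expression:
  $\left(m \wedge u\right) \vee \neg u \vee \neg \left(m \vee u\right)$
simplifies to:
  $m \vee \neg u$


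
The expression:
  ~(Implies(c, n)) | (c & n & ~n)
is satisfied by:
  {c: True, n: False}


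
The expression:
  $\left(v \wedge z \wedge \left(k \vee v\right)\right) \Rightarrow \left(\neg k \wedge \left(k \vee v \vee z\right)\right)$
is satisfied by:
  {k: False, z: False, v: False}
  {v: True, k: False, z: False}
  {z: True, k: False, v: False}
  {v: True, z: True, k: False}
  {k: True, v: False, z: False}
  {v: True, k: True, z: False}
  {z: True, k: True, v: False}


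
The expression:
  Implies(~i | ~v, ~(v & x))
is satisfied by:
  {i: True, v: False, x: False}
  {v: False, x: False, i: False}
  {i: True, x: True, v: False}
  {x: True, v: False, i: False}
  {i: True, v: True, x: False}
  {v: True, i: False, x: False}
  {i: True, x: True, v: True}


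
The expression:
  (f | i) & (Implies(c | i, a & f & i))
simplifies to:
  f & (a | ~i) & (i | ~c)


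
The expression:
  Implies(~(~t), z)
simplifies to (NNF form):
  z | ~t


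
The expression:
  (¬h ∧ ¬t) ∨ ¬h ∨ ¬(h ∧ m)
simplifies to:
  ¬h ∨ ¬m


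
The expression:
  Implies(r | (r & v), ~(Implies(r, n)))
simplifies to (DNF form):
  ~n | ~r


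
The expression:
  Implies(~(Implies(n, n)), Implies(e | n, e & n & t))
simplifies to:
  True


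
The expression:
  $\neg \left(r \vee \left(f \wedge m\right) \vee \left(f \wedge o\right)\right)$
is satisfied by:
  {r: False, o: False, f: False, m: False}
  {m: True, r: False, o: False, f: False}
  {o: True, m: False, r: False, f: False}
  {m: True, o: True, r: False, f: False}
  {f: True, m: False, r: False, o: False}


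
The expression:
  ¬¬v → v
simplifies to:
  True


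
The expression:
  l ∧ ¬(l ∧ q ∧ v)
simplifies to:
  l ∧ (¬q ∨ ¬v)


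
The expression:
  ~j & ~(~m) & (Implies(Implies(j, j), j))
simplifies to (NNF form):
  False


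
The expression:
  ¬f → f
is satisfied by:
  {f: True}


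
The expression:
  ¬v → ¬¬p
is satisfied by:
  {v: True, p: True}
  {v: True, p: False}
  {p: True, v: False}


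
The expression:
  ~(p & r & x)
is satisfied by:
  {p: False, x: False, r: False}
  {r: True, p: False, x: False}
  {x: True, p: False, r: False}
  {r: True, x: True, p: False}
  {p: True, r: False, x: False}
  {r: True, p: True, x: False}
  {x: True, p: True, r: False}


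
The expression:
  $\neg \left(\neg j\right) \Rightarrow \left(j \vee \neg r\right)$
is always true.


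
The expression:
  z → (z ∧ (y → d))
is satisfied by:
  {d: True, z: False, y: False}
  {z: False, y: False, d: False}
  {y: True, d: True, z: False}
  {y: True, z: False, d: False}
  {d: True, z: True, y: False}
  {z: True, d: False, y: False}
  {y: True, z: True, d: True}


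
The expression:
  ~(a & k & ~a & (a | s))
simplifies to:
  True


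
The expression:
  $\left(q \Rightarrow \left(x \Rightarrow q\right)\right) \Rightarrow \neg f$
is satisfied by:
  {f: False}


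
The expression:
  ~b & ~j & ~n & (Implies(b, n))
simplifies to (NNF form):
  ~b & ~j & ~n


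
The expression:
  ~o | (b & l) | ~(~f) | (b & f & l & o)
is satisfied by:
  {b: True, f: True, l: True, o: False}
  {b: True, f: True, l: False, o: False}
  {f: True, l: True, b: False, o: False}
  {f: True, b: False, l: False, o: False}
  {b: True, l: True, f: False, o: False}
  {b: True, l: False, f: False, o: False}
  {l: True, b: False, f: False, o: False}
  {b: False, l: False, f: False, o: False}
  {b: True, o: True, f: True, l: True}
  {b: True, o: True, f: True, l: False}
  {o: True, f: True, l: True, b: False}
  {o: True, f: True, l: False, b: False}
  {o: True, b: True, l: True, f: False}


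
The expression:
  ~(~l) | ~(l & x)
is always true.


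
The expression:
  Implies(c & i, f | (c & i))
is always true.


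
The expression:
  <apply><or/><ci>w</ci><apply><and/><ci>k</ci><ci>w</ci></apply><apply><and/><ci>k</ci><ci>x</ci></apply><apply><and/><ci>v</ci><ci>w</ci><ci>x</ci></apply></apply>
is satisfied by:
  {k: True, w: True, x: True}
  {k: True, w: True, x: False}
  {w: True, x: True, k: False}
  {w: True, x: False, k: False}
  {k: True, x: True, w: False}


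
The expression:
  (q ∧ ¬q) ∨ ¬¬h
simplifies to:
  h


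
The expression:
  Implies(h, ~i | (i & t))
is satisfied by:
  {t: True, h: False, i: False}
  {h: False, i: False, t: False}
  {i: True, t: True, h: False}
  {i: True, h: False, t: False}
  {t: True, h: True, i: False}
  {h: True, t: False, i: False}
  {i: True, h: True, t: True}


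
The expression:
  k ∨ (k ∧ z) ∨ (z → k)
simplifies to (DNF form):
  k ∨ ¬z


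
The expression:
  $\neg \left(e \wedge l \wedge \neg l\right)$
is always true.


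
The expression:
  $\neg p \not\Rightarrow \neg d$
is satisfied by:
  {d: True, p: False}


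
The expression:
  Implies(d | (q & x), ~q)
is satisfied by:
  {d: False, q: False, x: False}
  {x: True, d: False, q: False}
  {d: True, x: False, q: False}
  {x: True, d: True, q: False}
  {q: True, x: False, d: False}


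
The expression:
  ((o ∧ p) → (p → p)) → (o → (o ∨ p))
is always true.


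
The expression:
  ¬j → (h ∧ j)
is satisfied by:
  {j: True}


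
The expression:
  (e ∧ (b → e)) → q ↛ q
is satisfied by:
  {e: False}


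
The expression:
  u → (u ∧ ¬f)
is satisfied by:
  {u: False, f: False}
  {f: True, u: False}
  {u: True, f: False}


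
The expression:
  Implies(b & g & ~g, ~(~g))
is always true.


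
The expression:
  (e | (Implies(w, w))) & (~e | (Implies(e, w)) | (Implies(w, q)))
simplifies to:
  True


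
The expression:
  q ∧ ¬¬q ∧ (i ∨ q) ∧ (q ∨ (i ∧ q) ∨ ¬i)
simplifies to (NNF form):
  q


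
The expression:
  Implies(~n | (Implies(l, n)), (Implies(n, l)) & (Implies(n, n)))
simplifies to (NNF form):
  l | ~n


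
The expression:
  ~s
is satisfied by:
  {s: False}


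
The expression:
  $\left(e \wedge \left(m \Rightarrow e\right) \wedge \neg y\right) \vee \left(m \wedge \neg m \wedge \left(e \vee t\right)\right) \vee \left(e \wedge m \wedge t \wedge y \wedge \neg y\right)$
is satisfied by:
  {e: True, y: False}


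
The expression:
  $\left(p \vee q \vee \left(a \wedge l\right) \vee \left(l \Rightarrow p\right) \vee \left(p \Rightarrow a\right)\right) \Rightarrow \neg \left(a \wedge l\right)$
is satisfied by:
  {l: False, a: False}
  {a: True, l: False}
  {l: True, a: False}


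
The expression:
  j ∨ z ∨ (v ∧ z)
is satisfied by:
  {z: True, j: True}
  {z: True, j: False}
  {j: True, z: False}


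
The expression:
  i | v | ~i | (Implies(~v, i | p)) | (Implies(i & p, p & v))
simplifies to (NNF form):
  True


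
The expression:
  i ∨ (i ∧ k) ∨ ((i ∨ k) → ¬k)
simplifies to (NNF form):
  i ∨ ¬k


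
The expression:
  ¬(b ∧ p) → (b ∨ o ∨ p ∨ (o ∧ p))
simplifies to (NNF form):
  b ∨ o ∨ p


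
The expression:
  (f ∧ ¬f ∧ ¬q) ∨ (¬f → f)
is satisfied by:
  {f: True}


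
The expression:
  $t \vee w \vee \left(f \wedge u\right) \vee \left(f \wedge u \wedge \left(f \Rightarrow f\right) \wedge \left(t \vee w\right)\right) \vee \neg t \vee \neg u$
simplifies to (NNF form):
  $\text{True}$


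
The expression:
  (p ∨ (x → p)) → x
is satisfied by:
  {x: True}


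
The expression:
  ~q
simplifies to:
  ~q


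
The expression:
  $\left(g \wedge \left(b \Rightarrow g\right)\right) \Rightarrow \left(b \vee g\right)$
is always true.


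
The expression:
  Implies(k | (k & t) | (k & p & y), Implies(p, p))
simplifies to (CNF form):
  True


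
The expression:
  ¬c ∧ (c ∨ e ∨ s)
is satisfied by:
  {e: True, s: True, c: False}
  {e: True, s: False, c: False}
  {s: True, e: False, c: False}


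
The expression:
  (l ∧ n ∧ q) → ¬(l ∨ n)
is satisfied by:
  {l: False, q: False, n: False}
  {n: True, l: False, q: False}
  {q: True, l: False, n: False}
  {n: True, q: True, l: False}
  {l: True, n: False, q: False}
  {n: True, l: True, q: False}
  {q: True, l: True, n: False}


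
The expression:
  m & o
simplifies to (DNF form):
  m & o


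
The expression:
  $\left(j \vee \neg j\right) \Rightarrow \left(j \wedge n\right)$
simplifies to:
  $j \wedge n$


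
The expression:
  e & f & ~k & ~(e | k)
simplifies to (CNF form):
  False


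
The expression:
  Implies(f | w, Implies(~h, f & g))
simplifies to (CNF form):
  (f | h | ~f) & (f | h | ~w) & (g | h | ~f) & (g | h | ~w)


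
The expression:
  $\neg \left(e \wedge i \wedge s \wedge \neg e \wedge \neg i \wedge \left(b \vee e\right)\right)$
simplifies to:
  $\text{True}$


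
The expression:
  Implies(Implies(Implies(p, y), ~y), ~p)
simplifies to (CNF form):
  y | ~p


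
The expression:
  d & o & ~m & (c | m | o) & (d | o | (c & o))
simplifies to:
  d & o & ~m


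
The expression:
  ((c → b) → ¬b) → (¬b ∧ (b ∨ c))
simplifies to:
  b ∨ c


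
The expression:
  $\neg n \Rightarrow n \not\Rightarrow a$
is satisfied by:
  {n: True}


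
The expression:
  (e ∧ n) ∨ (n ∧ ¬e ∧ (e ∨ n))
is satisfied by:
  {n: True}


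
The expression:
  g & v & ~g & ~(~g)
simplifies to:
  False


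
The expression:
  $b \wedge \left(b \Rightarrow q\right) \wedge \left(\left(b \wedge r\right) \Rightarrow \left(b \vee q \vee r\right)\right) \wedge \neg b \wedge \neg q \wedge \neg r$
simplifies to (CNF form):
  $\text{False}$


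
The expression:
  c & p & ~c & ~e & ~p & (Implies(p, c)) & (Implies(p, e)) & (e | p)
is never true.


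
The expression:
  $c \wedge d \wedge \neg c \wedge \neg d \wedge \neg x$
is never true.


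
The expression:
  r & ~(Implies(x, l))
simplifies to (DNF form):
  r & x & ~l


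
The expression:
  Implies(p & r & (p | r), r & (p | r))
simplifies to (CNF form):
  True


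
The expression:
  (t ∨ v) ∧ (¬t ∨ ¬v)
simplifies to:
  (t ∧ ¬v) ∨ (v ∧ ¬t)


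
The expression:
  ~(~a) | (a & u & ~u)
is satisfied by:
  {a: True}


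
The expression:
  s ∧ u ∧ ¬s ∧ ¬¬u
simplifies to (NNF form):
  False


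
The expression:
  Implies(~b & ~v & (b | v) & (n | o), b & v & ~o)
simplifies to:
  True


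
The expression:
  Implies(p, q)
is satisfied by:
  {q: True, p: False}
  {p: False, q: False}
  {p: True, q: True}


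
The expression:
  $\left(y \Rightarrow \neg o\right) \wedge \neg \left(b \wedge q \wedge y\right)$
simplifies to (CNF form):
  $\left(\neg o \vee \neg y\right) \wedge \left(\neg b \vee \neg o \vee \neg y\right) \wedge \left(\neg b \vee \neg q \vee \neg y\right) \wedge \left(\neg o \vee \neg q \vee \neg y\right)$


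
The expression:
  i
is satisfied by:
  {i: True}


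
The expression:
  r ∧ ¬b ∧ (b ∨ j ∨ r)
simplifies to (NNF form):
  r ∧ ¬b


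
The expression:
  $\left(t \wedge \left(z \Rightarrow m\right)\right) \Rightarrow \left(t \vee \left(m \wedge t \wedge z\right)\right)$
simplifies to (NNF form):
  $\text{True}$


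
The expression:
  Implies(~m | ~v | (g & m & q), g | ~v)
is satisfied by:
  {m: True, g: True, v: False}
  {m: True, g: False, v: False}
  {g: True, m: False, v: False}
  {m: False, g: False, v: False}
  {m: True, v: True, g: True}
  {m: True, v: True, g: False}
  {v: True, g: True, m: False}


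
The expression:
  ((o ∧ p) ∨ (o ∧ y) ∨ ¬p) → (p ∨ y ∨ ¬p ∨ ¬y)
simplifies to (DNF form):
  True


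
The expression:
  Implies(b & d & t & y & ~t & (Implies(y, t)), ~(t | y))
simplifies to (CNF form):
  True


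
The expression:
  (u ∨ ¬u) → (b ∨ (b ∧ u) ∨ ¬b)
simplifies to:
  True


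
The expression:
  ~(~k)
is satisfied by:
  {k: True}


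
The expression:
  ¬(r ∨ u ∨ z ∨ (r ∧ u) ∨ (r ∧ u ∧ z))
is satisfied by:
  {u: False, r: False, z: False}


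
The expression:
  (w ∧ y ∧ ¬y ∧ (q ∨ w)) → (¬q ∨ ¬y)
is always true.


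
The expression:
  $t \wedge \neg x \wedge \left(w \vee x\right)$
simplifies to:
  $t \wedge w \wedge \neg x$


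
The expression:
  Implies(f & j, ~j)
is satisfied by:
  {j: False, f: False}
  {f: True, j: False}
  {j: True, f: False}


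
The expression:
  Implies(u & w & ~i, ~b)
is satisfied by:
  {i: True, u: False, b: False, w: False}
  {i: False, u: False, b: False, w: False}
  {i: True, w: True, u: False, b: False}
  {w: True, i: False, u: False, b: False}
  {i: True, b: True, w: False, u: False}
  {b: True, w: False, u: False, i: False}
  {i: True, w: True, b: True, u: False}
  {w: True, b: True, i: False, u: False}
  {i: True, u: True, w: False, b: False}
  {u: True, w: False, b: False, i: False}
  {i: True, w: True, u: True, b: False}
  {w: True, u: True, i: False, b: False}
  {i: True, b: True, u: True, w: False}
  {b: True, u: True, w: False, i: False}
  {i: True, w: True, b: True, u: True}


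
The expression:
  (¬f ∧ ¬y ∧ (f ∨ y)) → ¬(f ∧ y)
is always true.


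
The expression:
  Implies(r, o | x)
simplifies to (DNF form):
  o | x | ~r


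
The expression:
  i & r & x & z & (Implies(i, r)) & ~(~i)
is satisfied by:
  {r: True, i: True, x: True, z: True}


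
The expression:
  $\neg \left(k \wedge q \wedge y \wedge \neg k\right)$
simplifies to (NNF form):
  $\text{True}$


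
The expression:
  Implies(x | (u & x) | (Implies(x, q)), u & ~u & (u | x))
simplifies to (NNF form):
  False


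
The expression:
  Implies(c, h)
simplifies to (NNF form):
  h | ~c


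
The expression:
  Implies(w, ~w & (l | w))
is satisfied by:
  {w: False}


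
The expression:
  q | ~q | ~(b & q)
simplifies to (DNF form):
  True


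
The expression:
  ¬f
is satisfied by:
  {f: False}


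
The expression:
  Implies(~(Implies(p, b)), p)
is always true.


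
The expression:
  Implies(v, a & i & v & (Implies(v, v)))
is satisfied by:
  {a: True, i: True, v: False}
  {a: True, i: False, v: False}
  {i: True, a: False, v: False}
  {a: False, i: False, v: False}
  {a: True, v: True, i: True}


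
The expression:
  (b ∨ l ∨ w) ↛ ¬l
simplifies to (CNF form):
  l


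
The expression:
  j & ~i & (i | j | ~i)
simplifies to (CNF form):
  j & ~i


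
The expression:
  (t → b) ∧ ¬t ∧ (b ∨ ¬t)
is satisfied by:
  {t: False}


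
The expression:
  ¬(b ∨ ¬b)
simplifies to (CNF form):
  False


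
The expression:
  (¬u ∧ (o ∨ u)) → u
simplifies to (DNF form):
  u ∨ ¬o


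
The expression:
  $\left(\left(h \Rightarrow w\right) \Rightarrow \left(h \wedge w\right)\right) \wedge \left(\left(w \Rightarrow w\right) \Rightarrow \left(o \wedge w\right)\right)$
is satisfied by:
  {h: True, w: True, o: True}


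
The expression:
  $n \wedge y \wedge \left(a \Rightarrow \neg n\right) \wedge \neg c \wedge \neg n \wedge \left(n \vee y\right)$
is never true.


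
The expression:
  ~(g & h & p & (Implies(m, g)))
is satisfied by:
  {p: False, g: False, h: False}
  {h: True, p: False, g: False}
  {g: True, p: False, h: False}
  {h: True, g: True, p: False}
  {p: True, h: False, g: False}
  {h: True, p: True, g: False}
  {g: True, p: True, h: False}


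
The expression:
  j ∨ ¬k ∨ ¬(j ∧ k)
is always true.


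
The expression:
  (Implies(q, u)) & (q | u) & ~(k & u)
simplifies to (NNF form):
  u & ~k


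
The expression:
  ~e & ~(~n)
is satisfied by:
  {n: True, e: False}


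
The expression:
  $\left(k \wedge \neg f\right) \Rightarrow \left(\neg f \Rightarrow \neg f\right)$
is always true.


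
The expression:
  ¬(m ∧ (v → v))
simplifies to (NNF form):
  ¬m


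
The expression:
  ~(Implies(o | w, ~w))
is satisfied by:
  {w: True}


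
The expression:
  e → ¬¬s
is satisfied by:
  {s: True, e: False}
  {e: False, s: False}
  {e: True, s: True}


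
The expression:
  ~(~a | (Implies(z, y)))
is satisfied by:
  {a: True, z: True, y: False}


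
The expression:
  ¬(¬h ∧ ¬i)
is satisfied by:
  {i: True, h: True}
  {i: True, h: False}
  {h: True, i: False}


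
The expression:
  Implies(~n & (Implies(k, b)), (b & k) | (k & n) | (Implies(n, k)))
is always true.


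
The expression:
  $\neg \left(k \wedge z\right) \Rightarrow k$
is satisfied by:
  {k: True}


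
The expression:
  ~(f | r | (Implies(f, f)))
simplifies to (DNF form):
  False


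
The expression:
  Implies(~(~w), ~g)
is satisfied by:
  {w: False, g: False}
  {g: True, w: False}
  {w: True, g: False}


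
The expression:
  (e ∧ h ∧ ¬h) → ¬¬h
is always true.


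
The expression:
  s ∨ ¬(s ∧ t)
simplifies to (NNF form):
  True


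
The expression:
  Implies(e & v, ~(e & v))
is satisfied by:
  {v: False, e: False}
  {e: True, v: False}
  {v: True, e: False}


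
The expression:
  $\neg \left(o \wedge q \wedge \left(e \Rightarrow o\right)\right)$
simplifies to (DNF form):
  $\neg o \vee \neg q$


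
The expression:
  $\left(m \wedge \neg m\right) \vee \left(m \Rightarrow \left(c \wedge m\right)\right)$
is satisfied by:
  {c: True, m: False}
  {m: False, c: False}
  {m: True, c: True}


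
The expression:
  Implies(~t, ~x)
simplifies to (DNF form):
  t | ~x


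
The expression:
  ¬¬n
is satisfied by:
  {n: True}


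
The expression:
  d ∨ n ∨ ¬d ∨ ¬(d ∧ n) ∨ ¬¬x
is always true.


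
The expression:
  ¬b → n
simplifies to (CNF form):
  b ∨ n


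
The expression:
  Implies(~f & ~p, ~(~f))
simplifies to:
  f | p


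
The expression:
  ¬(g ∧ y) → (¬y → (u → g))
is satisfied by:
  {y: True, g: True, u: False}
  {y: True, u: False, g: False}
  {g: True, u: False, y: False}
  {g: False, u: False, y: False}
  {y: True, g: True, u: True}
  {y: True, u: True, g: False}
  {g: True, u: True, y: False}


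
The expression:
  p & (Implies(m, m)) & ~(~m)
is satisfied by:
  {m: True, p: True}


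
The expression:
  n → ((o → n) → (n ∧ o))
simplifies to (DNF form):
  o ∨ ¬n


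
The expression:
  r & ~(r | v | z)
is never true.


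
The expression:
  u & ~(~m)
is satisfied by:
  {m: True, u: True}


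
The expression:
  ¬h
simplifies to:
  ¬h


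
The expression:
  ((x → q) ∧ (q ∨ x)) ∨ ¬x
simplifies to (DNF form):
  q ∨ ¬x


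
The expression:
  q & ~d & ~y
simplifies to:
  q & ~d & ~y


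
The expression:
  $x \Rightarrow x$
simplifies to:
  $\text{True}$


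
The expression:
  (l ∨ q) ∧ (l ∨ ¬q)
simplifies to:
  l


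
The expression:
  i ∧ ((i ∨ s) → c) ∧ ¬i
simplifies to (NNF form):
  False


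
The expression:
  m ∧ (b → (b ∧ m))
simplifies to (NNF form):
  m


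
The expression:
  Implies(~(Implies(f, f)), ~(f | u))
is always true.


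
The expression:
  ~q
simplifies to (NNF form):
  ~q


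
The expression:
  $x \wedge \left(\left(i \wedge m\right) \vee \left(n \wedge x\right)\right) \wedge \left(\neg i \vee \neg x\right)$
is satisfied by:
  {x: True, n: True, i: False}


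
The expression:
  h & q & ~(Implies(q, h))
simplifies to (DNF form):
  False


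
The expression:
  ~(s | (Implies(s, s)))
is never true.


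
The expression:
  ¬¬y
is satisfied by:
  {y: True}


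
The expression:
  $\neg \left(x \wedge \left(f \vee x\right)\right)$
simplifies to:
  $\neg x$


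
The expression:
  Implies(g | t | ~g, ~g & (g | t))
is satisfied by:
  {t: True, g: False}


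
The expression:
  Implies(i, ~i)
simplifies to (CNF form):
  ~i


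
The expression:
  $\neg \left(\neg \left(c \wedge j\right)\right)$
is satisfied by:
  {c: True, j: True}


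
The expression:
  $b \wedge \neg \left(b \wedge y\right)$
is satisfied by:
  {b: True, y: False}


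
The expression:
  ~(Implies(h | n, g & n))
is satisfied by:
  {h: True, g: False, n: False}
  {n: True, h: True, g: False}
  {n: True, h: False, g: False}
  {g: True, h: True, n: False}


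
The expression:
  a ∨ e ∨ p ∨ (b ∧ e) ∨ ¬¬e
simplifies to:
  a ∨ e ∨ p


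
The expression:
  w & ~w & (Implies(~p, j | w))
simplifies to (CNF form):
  False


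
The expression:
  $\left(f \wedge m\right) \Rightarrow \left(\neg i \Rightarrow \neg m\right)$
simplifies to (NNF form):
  $i \vee \neg f \vee \neg m$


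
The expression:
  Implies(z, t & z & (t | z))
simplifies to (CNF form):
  t | ~z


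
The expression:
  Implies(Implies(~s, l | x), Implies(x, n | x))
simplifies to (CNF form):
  True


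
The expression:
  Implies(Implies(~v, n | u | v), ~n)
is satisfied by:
  {n: False}


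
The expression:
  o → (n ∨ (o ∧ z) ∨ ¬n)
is always true.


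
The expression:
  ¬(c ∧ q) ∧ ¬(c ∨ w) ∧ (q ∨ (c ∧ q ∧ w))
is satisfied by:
  {q: True, w: False, c: False}


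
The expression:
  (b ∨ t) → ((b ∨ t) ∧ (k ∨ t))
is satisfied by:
  {k: True, t: True, b: False}
  {k: True, t: False, b: False}
  {t: True, k: False, b: False}
  {k: False, t: False, b: False}
  {k: True, b: True, t: True}
  {k: True, b: True, t: False}
  {b: True, t: True, k: False}


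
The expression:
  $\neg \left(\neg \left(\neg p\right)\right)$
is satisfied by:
  {p: False}


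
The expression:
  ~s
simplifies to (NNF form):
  ~s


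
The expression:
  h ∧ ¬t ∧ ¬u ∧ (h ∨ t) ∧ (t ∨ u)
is never true.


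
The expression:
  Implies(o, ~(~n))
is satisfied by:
  {n: True, o: False}
  {o: False, n: False}
  {o: True, n: True}


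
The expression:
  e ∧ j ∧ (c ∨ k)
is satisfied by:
  {j: True, e: True, k: True, c: True}
  {j: True, e: True, k: True, c: False}
  {j: True, e: True, c: True, k: False}


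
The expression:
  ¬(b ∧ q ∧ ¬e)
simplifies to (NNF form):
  e ∨ ¬b ∨ ¬q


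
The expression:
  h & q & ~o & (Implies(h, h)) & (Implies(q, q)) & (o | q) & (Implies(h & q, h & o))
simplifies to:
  False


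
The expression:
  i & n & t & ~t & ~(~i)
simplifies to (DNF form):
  False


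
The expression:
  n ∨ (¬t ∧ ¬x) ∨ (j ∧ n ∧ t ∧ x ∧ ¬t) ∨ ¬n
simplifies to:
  True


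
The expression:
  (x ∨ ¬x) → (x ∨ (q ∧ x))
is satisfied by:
  {x: True}


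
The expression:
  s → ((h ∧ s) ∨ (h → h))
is always true.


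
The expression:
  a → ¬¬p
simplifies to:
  p ∨ ¬a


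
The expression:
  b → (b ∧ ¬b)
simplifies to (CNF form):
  ¬b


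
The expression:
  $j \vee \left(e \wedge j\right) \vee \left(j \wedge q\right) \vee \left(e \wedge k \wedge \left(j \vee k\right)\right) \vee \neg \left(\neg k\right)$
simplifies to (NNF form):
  $j \vee k$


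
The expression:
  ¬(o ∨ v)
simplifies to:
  ¬o ∧ ¬v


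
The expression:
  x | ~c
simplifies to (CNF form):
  x | ~c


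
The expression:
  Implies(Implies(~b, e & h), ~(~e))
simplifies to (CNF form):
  e | ~b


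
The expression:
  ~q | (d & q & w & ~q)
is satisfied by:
  {q: False}


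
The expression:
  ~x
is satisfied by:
  {x: False}


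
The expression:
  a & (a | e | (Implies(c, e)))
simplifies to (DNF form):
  a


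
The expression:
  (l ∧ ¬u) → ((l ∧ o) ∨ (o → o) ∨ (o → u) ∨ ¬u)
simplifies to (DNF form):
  True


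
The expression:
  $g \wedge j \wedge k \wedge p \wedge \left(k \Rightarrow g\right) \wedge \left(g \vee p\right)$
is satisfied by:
  {p: True, j: True, g: True, k: True}


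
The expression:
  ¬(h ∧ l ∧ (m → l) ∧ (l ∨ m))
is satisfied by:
  {l: False, h: False}
  {h: True, l: False}
  {l: True, h: False}


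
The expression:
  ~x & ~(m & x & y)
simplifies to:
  ~x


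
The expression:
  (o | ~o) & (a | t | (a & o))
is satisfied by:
  {a: True, t: True}
  {a: True, t: False}
  {t: True, a: False}


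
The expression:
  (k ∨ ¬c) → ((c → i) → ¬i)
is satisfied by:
  {c: True, k: False, i: False}
  {k: False, i: False, c: False}
  {c: True, k: True, i: False}
  {k: True, c: False, i: False}
  {i: True, c: True, k: False}


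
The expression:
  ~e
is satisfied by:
  {e: False}


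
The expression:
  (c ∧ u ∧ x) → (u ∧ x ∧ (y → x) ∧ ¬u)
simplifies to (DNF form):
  ¬c ∨ ¬u ∨ ¬x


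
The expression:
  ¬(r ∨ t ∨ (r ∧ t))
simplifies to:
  ¬r ∧ ¬t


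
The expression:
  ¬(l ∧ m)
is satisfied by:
  {l: False, m: False}
  {m: True, l: False}
  {l: True, m: False}


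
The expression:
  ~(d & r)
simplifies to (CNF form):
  ~d | ~r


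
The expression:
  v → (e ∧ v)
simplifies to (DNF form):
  e ∨ ¬v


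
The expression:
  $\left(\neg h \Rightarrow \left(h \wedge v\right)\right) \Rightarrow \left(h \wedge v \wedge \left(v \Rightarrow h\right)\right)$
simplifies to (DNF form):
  $v \vee \neg h$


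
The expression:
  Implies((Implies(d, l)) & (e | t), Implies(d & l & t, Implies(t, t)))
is always true.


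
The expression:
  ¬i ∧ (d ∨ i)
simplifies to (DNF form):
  d ∧ ¬i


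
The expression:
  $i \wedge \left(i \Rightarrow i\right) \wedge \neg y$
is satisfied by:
  {i: True, y: False}


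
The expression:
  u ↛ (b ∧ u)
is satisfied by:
  {u: True, b: False}


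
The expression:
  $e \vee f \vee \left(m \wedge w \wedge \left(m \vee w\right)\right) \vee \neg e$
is always true.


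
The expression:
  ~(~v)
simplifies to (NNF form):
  v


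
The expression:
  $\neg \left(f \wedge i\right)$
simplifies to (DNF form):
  $\neg f \vee \neg i$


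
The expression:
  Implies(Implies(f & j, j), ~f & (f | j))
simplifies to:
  j & ~f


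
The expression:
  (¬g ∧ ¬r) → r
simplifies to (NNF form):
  g ∨ r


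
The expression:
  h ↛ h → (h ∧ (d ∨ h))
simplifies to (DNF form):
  True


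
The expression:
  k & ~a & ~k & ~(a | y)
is never true.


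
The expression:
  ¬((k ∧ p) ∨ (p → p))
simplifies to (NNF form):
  False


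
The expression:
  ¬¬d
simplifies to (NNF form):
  d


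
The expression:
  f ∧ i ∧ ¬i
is never true.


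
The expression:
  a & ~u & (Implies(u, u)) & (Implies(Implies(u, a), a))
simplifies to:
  a & ~u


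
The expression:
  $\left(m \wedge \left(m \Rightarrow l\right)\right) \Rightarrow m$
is always true.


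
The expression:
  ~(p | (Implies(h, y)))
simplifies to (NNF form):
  h & ~p & ~y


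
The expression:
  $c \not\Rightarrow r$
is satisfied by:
  {c: True, r: False}


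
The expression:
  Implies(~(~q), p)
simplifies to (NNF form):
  p | ~q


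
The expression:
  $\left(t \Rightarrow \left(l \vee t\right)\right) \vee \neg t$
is always true.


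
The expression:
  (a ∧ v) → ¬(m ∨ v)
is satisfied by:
  {v: False, a: False}
  {a: True, v: False}
  {v: True, a: False}


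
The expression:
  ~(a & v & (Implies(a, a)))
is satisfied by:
  {v: False, a: False}
  {a: True, v: False}
  {v: True, a: False}


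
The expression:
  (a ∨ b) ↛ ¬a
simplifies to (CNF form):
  a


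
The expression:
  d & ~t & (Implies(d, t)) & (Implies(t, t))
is never true.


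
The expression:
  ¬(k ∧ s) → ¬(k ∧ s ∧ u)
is always true.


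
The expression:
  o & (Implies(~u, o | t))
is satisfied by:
  {o: True}


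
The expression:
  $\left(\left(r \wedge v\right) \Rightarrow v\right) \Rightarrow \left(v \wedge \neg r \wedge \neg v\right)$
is never true.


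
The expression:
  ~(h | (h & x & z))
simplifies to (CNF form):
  ~h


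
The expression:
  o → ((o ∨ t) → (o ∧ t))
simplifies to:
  t ∨ ¬o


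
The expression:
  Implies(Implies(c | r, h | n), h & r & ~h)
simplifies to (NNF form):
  ~h & ~n & (c | r)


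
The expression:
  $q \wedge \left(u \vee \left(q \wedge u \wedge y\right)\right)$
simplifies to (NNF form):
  $q \wedge u$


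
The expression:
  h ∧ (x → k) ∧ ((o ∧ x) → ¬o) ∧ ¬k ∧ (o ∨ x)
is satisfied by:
  {h: True, o: True, x: False, k: False}


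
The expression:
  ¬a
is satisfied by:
  {a: False}


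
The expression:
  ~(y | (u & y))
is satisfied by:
  {y: False}


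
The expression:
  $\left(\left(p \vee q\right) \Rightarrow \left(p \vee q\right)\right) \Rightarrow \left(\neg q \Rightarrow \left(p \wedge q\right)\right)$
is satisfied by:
  {q: True}


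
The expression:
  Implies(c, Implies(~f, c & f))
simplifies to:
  f | ~c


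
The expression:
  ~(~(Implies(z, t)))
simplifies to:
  t | ~z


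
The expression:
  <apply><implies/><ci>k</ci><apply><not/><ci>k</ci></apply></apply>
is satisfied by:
  {k: False}


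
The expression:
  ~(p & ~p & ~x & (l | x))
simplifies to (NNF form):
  True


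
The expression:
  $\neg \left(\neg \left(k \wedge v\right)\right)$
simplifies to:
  $k \wedge v$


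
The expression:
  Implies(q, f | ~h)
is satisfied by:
  {f: True, q: False, h: False}
  {f: False, q: False, h: False}
  {h: True, f: True, q: False}
  {h: True, f: False, q: False}
  {q: True, f: True, h: False}
  {q: True, f: False, h: False}
  {q: True, h: True, f: True}


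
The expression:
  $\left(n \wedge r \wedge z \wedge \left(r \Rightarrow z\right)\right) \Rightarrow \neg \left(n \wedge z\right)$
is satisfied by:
  {z: False, n: False, r: False}
  {r: True, z: False, n: False}
  {n: True, z: False, r: False}
  {r: True, n: True, z: False}
  {z: True, r: False, n: False}
  {r: True, z: True, n: False}
  {n: True, z: True, r: False}
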